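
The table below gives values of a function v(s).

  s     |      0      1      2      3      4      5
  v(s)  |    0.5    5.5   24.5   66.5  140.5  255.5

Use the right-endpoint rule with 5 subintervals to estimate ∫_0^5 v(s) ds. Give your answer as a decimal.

492.5

Δs = 1.
Sum = 1·[5.5 + 24.5 + 66.5 + 140.5 + 255.5] = 492.5.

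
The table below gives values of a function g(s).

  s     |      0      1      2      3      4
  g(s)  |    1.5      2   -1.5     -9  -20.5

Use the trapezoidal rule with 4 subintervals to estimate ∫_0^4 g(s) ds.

-18

Δs = 1.
T_4 = (1/2)·[1.5 + 2·2 + 2·(-1.5) + 2·(-9) + (-20.5)] = -18.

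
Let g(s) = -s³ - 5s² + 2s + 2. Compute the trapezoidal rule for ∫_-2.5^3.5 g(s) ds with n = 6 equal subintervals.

Δs = (3.5 − (-2.5))/6 = 1.
g(-2.5) = -18.625, g(-1.5) = -8.875, g(-0.5) = -0.125, g(0.5) = 1.625, g(1.5) = -9.625, g(2.5) = -39.875, g(3.5) = -95.125.
T_6 = (Δs/2)·[g(s_0) + 2g(s_1) + ... + 2g(s_{5}) + g(s_6)].
Sum = -113.75.

-113.75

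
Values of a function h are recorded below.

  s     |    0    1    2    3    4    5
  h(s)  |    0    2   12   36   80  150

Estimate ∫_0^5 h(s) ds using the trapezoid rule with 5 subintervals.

Δs = 1.
T_5 = (1/2)·[0 + 2·2 + 2·12 + 2·36 + 2·80 + 150] = 205.

205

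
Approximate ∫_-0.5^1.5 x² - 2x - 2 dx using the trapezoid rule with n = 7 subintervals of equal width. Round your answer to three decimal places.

Δx = (1.5 − (-0.5))/7 = 2/7.
f(-0.5) = -0.75, f(-3/14) = -299/196, f(1/14) = -419/196, f(5/14) = -507/196, f(9/14) = -563/196, f(13/14) = -587/196, f(17/14) = -579/196, f(1.5) = -2.75.
T_7 = (Δx/2)·[f(x_0) + 2f(x_1) + ... + 2f(x_{6}) + f(x_7)].
Sum ≈ -4.806.

-4.806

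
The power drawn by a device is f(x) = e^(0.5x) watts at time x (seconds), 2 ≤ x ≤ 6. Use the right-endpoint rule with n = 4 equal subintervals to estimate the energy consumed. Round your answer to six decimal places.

44.138776

Δx = (6 − 2)/4 = 1.
Right endpoints: 3, 4, 5, 6.
f(3) ≈ 4.481689, f(4) ≈ 7.389056, f(5) ≈ 12.182494, f(6) ≈ 20.085537.
Sum = Δx · [f(3) + f(4) + f(5) + f(6)].
Sum ≈ 44.138776.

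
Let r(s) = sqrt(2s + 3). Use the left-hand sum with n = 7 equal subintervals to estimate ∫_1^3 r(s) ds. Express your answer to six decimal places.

5.163313

Δs = (3 − 1)/7 = 2/7.
Left endpoints: 1, 9/7, 11/7, 13/7, 15/7, 17/7, 19/7.
r(1) ≈ 2.236068, r(9/7) ≈ 2.360387, r(11/7) ≈ 2.478479, r(13/7) ≈ 2.591194, r(15/7) ≈ 2.699206, r(17/7) ≈ 2.803060, r(19/7) ≈ 2.903200.
Sum = Δs · [r(1) + r(9/7) + r(11/7) + ...].
Sum ≈ 5.163313.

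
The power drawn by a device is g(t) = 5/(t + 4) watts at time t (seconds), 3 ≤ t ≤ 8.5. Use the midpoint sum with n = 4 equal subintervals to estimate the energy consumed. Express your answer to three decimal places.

2.894

Δt = (8.5 − 3)/4 = 1.375.
Midpoints: 3.6875, 5.0625, 6.4375, 7.8125.
g(3.6875) = 80/123, g(5.0625) = 16/29, g(6.4375) = 80/167, g(7.8125) = 80/189.
Sum = Δt · [g(3.6875) + g(5.0625) + g(6.4375) + g(7.8125)].
Sum ≈ 2.894.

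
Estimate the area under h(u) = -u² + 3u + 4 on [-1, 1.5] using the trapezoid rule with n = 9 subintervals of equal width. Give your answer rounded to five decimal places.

10.38452

Δu = (1.5 − (-1))/9 = 5/18.
h(-1) = 0, h(-13/18) = 425/324, h(-4/9) = 200/81, h(-1/6) = 125/36, h(1/9) = 350/81, h(7/18) = 1625/324, h(2/3) = 50/9, h(17/18) = 1925/324, h(11/9) = 500/81, h(1.5) = 6.25.
T_9 = (Δu/2)·[h(u_0) + 2h(u_1) + ... + 2h(u_{8}) + h(u_9)].
Sum ≈ 10.38452.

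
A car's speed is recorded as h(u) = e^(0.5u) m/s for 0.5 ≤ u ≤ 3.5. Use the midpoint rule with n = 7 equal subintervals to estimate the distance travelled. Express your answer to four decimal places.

Δu = (3.5 − 0.5)/7 = 3/7.
Midpoints: 5/7, 8/7, 11/7, 2, 17/7, 20/7, 23/7.
h(5/7) ≈ 1.4292, h(8/7) ≈ 1.7708, h(11/7) ≈ 2.1940, h(2) ≈ 2.7183, h(17/7) ≈ 3.3679, h(20/7) ≈ 4.1727, h(23/7) ≈ 5.1699.
Sum = Δu · [h(5/7) + h(8/7) + h(11/7) + ...].
Sum ≈ 8.9241.

8.9241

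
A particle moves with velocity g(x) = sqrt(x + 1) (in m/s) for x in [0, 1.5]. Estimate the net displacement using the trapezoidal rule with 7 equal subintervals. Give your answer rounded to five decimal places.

Δx = (1.5 − 0)/7 = 3/14.
g(0) ≈ 1.00000, g(3/14) ≈ 1.10195, g(3/7) ≈ 1.19523, g(9/14) ≈ 1.28174, g(6/7) ≈ 1.36277, g(15/14) ≈ 1.43925, g(9/7) ≈ 1.51186, g(1.5) ≈ 1.58114.
T_7 = (Δx/2)·[g(x_0) + 2g(x_1) + ... + 2g(x_{6}) + g(x_7)].
Sum ≈ 1.96786.

1.96786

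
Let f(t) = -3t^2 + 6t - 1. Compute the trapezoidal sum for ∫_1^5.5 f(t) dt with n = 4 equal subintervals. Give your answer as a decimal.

Δt = (5.5 − 1)/4 = 1.125.
f(1) = 2, f(2.125) = -1.796875, f(3.25) = -13.1875, f(4.375) = -32.171875, f(5.5) = -58.75.
T_4 = (Δt/2)·[f(t_0) + 2f(t_1) + 2f(t_2) + 2f(t_3) + f(t_4)].
Sum = -84.97265625.

-84.97265625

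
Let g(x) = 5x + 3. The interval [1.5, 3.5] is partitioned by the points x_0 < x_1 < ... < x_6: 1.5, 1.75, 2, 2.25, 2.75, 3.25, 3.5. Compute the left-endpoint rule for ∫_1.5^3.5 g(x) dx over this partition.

Subinterval widths: 0.25, 0.25, 0.25, 0.5, 0.5, 0.25.
Left endpoints: 1.5, 1.75, 2, 2.25, 2.75, 3.25.
g(1.5) = 10.5, g(1.75) = 11.75, g(2) = 13, g(2.25) = 14.25, g(2.75) = 16.75, g(3.25) = 19.25.
Sum = Σ Δx_i · g(x_i).
Sum = 29.125.

29.125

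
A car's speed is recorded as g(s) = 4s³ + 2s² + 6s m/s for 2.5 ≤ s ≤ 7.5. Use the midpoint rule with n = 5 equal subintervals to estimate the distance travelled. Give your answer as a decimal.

3520

Δs = (7.5 − 2.5)/5 = 1.
Midpoints: 3, 4, 5, 6, 7.
g(3) = 144, g(4) = 312, g(5) = 580, g(6) = 972, g(7) = 1512.
Sum = Δs · [g(3) + g(4) + g(5) + g(6) + g(7)].
Sum = 3520.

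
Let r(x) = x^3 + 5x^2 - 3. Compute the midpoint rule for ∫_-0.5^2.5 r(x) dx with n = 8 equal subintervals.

Δx = (2.5 − (-0.5))/8 = 0.375.
Midpoints: -0.3125, 0.0625, 0.4375, 0.8125, 1.1875, 1.5625, 1.9375, 2.3125.
r(-0.3125) = -10413/4096, r(0.0625) = -12207/4096, r(0.4375) = -8025/4096, r(0.8125) = 3429/4096, r(1.1875) = 23451/4096, r(1.5625) = 53337/4096, r(1.9375) = 94383/4096, r(2.3125) = 147885/4096.
Sum = Δx · [r(-0.3125) + r(0.0625) + r(0.4375) + ...].
Sum = 26.71875.

26.71875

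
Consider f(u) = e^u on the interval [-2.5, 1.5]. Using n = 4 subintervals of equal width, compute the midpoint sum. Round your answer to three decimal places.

Δu = (1.5 − (-2.5))/4 = 1.
Midpoints: -2, -1, 0, 1.
f(-2) ≈ 0.135, f(-1) ≈ 0.368, f(0) ≈ 1.000, f(1) ≈ 2.718.
Sum = Δu · [f(-2) + f(-1) + f(0) + f(1)].
Sum ≈ 4.221.

4.221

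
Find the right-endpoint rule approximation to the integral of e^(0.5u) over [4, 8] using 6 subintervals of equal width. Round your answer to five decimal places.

Δu = (8 − 4)/6 = 2/3.
Right endpoints: 14/3, 16/3, 6, 20/3, 22/3, 8.
f(14/3) ≈ 10.31226, f(16/3) ≈ 14.39192, f(6) ≈ 20.08554, f(20/3) ≈ 28.03162, f(22/3) ≈ 39.12128, f(8) ≈ 54.59815.
Sum = Δu · [f(14/3) + f(16/3) + f(6) + ...].
Sum ≈ 111.02718.

111.02718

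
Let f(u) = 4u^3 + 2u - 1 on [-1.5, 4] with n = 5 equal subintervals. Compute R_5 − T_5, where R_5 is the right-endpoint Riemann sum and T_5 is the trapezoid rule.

154.275

R_5 = 430.1.
T_5 = 275.825.
R_5 − T_5 = 154.275.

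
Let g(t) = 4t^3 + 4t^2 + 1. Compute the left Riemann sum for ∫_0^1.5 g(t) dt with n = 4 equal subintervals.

Δt = (1.5 − 0)/4 = 0.375.
Left endpoints: 0, 0.375, 0.75, 1.125.
g(0) = 1, g(0.375) = 1.7734375, g(0.75) = 4.9375, g(1.125) = 11.7578125.
Sum = Δt · [g(0) + g(0.375) + g(0.75) + g(1.125)].
Sum = 7.30078125.

7.30078125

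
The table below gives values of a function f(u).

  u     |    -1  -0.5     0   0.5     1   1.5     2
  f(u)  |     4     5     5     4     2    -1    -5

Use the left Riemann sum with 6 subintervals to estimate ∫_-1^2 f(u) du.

9.5

Δu = 0.5.
Sum = 0.5·[4 + 5 + 5 + 4 + 2 + (-1)] = 9.5.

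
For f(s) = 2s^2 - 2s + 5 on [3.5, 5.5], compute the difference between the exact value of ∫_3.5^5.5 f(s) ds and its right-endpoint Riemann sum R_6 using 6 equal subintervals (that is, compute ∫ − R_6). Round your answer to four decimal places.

-5.4074

Exact integral: ∫_3.5^5.5 f(s) ds ≈ 74.333333.
R_6 ≈ 79.740741.
Error ≈ 74.333333 − 79.740741 ≈ -5.4074.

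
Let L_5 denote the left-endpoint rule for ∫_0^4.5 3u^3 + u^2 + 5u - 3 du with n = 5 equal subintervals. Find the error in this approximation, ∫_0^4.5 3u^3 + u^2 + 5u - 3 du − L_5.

129.346875

Exact integral: ∫_0^4.5 f(u) du = 375.046875.
L_5 = 245.7.
Error = 375.046875 − 245.7 = 129.346875.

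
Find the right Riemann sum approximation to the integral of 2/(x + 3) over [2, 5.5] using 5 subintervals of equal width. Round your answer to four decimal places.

Δx = (5.5 − 2)/5 = 0.7.
Right endpoints: 2.7, 3.4, 4.1, 4.8, 5.5.
f(2.7) = 20/57, f(3.4) = 0.3125, f(4.1) = 20/71, f(4.8) = 10/39, f(5.5) = 4/17.
Sum = Δx · [f(2.7) + f(3.4) + f(4.1) + f(4.8) + f(5.5)].
Sum ≈ 1.0057.

1.0057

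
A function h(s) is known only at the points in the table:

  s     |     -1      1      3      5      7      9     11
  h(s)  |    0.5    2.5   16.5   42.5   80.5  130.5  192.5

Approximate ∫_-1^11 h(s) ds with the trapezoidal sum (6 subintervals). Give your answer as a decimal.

Δs = 2.
T_6 = (2/2)·[0.5 + 2·2.5 + 2·16.5 + 2·42.5 + 2·80.5 + 2·130.5 + 192.5] = 738.

738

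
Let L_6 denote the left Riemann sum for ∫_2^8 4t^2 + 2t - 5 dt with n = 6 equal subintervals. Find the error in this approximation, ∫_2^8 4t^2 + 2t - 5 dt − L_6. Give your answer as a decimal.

122

Exact integral: ∫_2^8 f(t) dt = 702.
L_6 = 580.
Error = 702 − 580 = 122.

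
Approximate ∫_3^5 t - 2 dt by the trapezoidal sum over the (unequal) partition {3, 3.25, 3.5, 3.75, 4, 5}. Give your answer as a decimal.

4

Subinterval widths: 0.25, 0.25, 0.25, 0.25, 1.
f(3) = 1, f(3.25) = 1.25, f(3.5) = 1.5, f(3.75) = 1.75, f(4) = 2, f(5) = 3.
On each subinterval the trapezoid contributes (Δt_i/2)·[f(t_{i-1}) + f(t_i)].
Sum = 4.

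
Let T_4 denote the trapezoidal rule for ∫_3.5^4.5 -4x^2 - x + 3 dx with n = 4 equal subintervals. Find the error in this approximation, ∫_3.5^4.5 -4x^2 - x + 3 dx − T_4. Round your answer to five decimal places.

Exact integral: ∫_3.5^4.5 f(x) dx ≈ -65.3333333.
T_4 = -65.375.
Error ≈ -65.3333333 − (-65.375) ≈ 0.04167.

0.04167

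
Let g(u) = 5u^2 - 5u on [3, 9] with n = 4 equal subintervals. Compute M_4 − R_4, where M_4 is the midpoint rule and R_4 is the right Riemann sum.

-264.375

M_4 = 984.375.
R_4 = 1248.75.
M_4 − R_4 = -264.375.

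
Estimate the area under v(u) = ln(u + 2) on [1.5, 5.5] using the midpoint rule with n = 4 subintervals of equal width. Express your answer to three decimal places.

Δu = (5.5 − 1.5)/4 = 1.
Midpoints: 2, 3, 4, 5.
v(2) ≈ 1.386, v(3) ≈ 1.609, v(4) ≈ 1.792, v(5) ≈ 1.946.
Sum = Δu · [v(2) + v(3) + v(4) + v(5)].
Sum ≈ 6.733.

6.733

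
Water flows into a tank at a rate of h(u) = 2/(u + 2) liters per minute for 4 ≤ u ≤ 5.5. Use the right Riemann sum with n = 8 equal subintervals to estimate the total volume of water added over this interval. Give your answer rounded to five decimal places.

0.44010

Δu = (5.5 − 4)/8 = 0.1875.
Right endpoints: 4.1875, 4.375, 4.5625, 4.75, 4.9375, 5.125, 5.3125, 5.5.
h(4.1875) = 32/99, h(4.375) = 16/51, h(4.5625) = 32/105, h(4.75) = 8/27, h(4.9375) = 32/111, h(5.125) = 16/57, h(5.3125) = 32/117, h(5.5) = 4/15.
Sum = Δu · [h(4.1875) + h(4.375) + h(4.5625) + ...].
Sum ≈ 0.44010.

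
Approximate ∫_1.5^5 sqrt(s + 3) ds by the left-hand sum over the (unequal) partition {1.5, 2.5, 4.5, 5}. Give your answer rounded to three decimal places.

8.181

Subinterval widths: 1, 2, 0.5.
Left endpoints: 1.5, 2.5, 4.5.
f(1.5) ≈ 2.121, f(2.5) ≈ 2.345, f(4.5) ≈ 2.739.
Sum = Σ Δs_i · f(s_i).
Sum ≈ 8.181.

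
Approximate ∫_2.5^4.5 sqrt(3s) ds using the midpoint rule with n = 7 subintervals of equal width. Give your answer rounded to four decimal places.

6.4588

Δs = (4.5 − 2.5)/7 = 2/7.
Midpoints: 37/14, 41/14, 45/14, 3.5, 53/14, 57/14, 61/14.
f(37/14) ≈ 2.8158, f(41/14) ≈ 2.9641, f(45/14) ≈ 3.1053, f(3.5) ≈ 3.2404, f(53/14) ≈ 3.3700, f(57/14) ≈ 3.4949, f(61/14) ≈ 3.6154.
Sum = Δs · [f(37/14) + f(41/14) + f(45/14) + ...].
Sum ≈ 6.4588.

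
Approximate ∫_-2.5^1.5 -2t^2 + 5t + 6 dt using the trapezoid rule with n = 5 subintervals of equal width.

0.48

Δt = (1.5 − (-2.5))/5 = 0.8.
f(-2.5) = -19, f(-1.7) = -8.28, f(-0.9) = -0.12, f(-0.1) = 5.48, f(0.7) = 8.52, f(1.5) = 9.
T_5 = (Δt/2)·[f(t_0) + 2f(t_1) + ... + 2f(t_{4}) + f(t_5)].
Sum = 0.48.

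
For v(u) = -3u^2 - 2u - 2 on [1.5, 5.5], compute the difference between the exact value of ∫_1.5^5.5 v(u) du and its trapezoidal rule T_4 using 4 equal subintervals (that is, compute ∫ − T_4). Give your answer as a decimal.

2

Exact integral: ∫_1.5^5.5 v(u) du = -199.
T_4 = -201.
Error = -199 − (-201) = 2.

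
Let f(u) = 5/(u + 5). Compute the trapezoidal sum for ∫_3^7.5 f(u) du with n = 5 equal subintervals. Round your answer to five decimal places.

Δu = (7.5 − 3)/5 = 0.9.
f(3) = 0.625, f(3.9) = 50/89, f(4.8) = 25/49, f(5.7) = 50/107, f(6.6) = 25/58, f(7.5) = 0.4.
T_5 = (Δu/2)·[f(u_0) + 2f(u_1) + ... + 2f(u_{4}) + f(u_5)].
Sum ≈ 2.23454.

2.23454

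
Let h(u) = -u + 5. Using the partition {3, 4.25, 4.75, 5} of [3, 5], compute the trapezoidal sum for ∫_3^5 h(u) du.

Subinterval widths: 1.25, 0.5, 0.25.
h(3) = 2, h(4.25) = 0.75, h(4.75) = 0.25, h(5) = 0.
On each subinterval the trapezoid contributes (Δu_i/2)·[h(u_{i-1}) + h(u_i)].
Sum = 2.

2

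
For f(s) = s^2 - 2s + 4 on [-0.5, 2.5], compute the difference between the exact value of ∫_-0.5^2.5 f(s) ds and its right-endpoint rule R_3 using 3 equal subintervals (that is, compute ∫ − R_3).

Exact integral: ∫_-0.5^2.5 f(s) ds = 11.25.
R_3 = 11.75.
Error = 11.25 − 11.75 = -0.5.

-0.5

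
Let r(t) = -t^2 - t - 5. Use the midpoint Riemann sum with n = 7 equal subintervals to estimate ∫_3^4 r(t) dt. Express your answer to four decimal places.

-20.8316

Δt = (4 − 3)/7 = 1/7.
Midpoints: 43/14, 45/14, 47/14, 3.5, 51/14, 53/14, 55/14.
r(43/14) = -3431/196, r(45/14) = -3635/196, r(47/14) = -3847/196, r(3.5) = -20.75, r(51/14) = -4295/196, r(53/14) = -4531/196, r(55/14) = -4775/196.
Sum = Δt · [r(43/14) + r(45/14) + r(47/14) + ...].
Sum ≈ -20.8316.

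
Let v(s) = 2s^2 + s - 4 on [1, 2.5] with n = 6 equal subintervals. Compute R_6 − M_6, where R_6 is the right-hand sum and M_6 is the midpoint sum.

R_6 = 7.90625.
M_6 = 6.359375.
R_6 − M_6 = 1.546875.

1.546875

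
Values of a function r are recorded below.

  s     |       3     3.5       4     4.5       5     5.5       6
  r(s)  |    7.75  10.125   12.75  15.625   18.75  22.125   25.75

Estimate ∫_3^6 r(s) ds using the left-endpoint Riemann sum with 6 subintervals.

Δs = 0.5.
Sum = 0.5·[7.75 + 10.125 + 12.75 + 15.625 + 18.75 + 22.125] = 43.5625.

43.5625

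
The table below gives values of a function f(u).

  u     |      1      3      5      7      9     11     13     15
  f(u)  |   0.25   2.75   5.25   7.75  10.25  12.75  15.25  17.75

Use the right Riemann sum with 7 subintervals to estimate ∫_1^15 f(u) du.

Δu = 2.
Sum = 2·[2.75 + 5.25 + 7.75 + 10.25 + 12.75 + 15.25 + 17.75] = 143.5.

143.5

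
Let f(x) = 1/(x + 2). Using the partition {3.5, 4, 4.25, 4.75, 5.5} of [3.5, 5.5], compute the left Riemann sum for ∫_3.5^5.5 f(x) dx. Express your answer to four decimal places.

Subinterval widths: 0.5, 0.25, 0.5, 0.75.
Left endpoints: 3.5, 4, 4.25, 4.75.
f(3.5) = 2/11, f(4) = 1/6, f(4.25) = 0.16, f(4.75) = 4/27.
Sum = Σ Δx_i · f(x_i).
Sum ≈ 0.3237.

0.3237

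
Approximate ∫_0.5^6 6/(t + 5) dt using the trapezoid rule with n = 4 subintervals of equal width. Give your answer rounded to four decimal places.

4.1821

Δt = (6 − 0.5)/4 = 1.375.
f(0.5) = 12/11, f(1.875) = 48/55, f(3.25) = 8/11, f(4.625) = 48/77, f(6) = 6/11.
T_4 = (Δt/2)·[f(t_0) + 2f(t_1) + 2f(t_2) + 2f(t_3) + f(t_4)].
Sum ≈ 4.1821.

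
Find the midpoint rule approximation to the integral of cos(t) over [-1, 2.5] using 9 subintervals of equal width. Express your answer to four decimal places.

1.4491

Δt = (2.5 − (-1))/9 = 7/18.
Midpoints: -29/36, -5/12, -1/36, 13/36, 0.75, 41/36, 55/36, 23/12, 83/36.
f(-29/36) ≈ 0.6927, f(-5/12) ≈ 0.9144, f(-1/36) ≈ 0.9996, f(13/36) ≈ 0.9355, f(0.75) ≈ 0.7317, f(41/36) ≈ 0.4186, f(55/36) ≈ 0.0430, f(23/12) ≈ -0.3390, f(83/36) ≈ -0.6704.
Sum = Δt · [f(-29/36) + f(-5/12) + f(-1/36) + ...].
Sum ≈ 1.4491.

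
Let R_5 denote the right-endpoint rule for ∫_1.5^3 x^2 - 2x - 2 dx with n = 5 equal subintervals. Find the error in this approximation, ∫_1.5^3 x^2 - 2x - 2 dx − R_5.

-0.585

Exact integral: ∫_1.5^3 f(x) dx = -1.875.
R_5 = -1.29.
Error = -1.875 − (-1.29) = -0.585.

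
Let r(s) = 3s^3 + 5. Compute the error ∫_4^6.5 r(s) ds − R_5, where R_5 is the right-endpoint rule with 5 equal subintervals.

-162.890625

Exact integral: ∫_4^6.5 r(s) ds = 1159.296875.
R_5 = 1322.1875.
Error = 1159.296875 − 1322.1875 = -162.890625.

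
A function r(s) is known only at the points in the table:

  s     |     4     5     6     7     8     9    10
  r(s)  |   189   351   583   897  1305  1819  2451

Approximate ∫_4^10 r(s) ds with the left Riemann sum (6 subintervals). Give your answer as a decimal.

5144

Δs = 1.
Sum = 1·[189 + 351 + 583 + 897 + 1305 + 1819] = 5144.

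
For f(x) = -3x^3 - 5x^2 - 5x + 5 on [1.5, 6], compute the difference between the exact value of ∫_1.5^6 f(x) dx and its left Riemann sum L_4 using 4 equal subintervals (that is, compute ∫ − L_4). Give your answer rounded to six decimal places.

-429.600586

Exact integral: ∫_1.5^6 f(x) dx = -1384.453125.
L_4 ≈ -954.85253906.
Error ≈ -1384.453125 − (-954.85253906) ≈ -429.600586.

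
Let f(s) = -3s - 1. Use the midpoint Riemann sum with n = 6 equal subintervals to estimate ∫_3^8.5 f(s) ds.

Δs = (8.5 − 3)/6 = 11/12.
Midpoints: 83/24, 4.375, 127/24, 149/24, 7.125, 193/24.
f(83/24) = -11.375, f(4.375) = -14.125, f(127/24) = -16.875, f(149/24) = -19.625, f(7.125) = -22.375, f(193/24) = -25.125.
Sum = Δs · [f(83/24) + f(4.375) + f(127/24) + ...].
Sum = -100.375.

-100.375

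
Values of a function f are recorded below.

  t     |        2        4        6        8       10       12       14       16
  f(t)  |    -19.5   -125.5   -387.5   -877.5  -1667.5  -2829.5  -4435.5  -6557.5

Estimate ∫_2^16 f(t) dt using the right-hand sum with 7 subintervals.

Δt = 2.
Sum = 2·[(-125.5) + (-387.5) + (-877.5) + (-1667.5) + (-2829.5) + (-4435.5) + (-6557.5)] = -33761.

-33761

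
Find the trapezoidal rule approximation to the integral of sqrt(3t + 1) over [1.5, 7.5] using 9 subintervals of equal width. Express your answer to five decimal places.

Δt = (7.5 − 1.5)/9 = 2/3.
f(1.5) ≈ 2.34521, f(13/6) ≈ 2.73861, f(17/6) ≈ 3.08221, f(3.5) ≈ 3.39116, f(25/6) ≈ 3.67423, f(29/6) ≈ 3.93700, f(5.5) ≈ 4.18330, f(37/6) ≈ 4.41588, f(41/6) ≈ 4.63681, f(7.5) ≈ 4.84768.
T_9 = (Δt/2)·[f(t_0) + 2f(t_1) + ... + 2f(t_{8}) + f(t_9)].
Sum ≈ 22.43710.

22.43710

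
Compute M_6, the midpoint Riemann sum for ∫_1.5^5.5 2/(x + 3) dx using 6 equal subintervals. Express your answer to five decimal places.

1.27067

Δx = (5.5 − 1.5)/6 = 2/3.
Midpoints: 11/6, 2.5, 19/6, 23/6, 4.5, 31/6.
f(11/6) = 12/29, f(2.5) = 4/11, f(19/6) = 12/37, f(23/6) = 12/41, f(4.5) = 4/15, f(31/6) = 12/49.
Sum = Δx · [f(11/6) + f(2.5) + f(19/6) + ...].
Sum ≈ 1.27067.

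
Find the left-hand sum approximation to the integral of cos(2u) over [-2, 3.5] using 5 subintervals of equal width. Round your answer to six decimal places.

-0.802092

Δu = (3.5 − (-2))/5 = 1.1.
Left endpoints: -2, -0.9, 0.2, 1.3, 2.4.
f(-2) ≈ -0.653644, f(-0.9) ≈ -0.227202, f(0.2) ≈ 0.921061, f(1.3) ≈ -0.856889, f(2.4) ≈ 0.087499.
Sum = Δu · [f(-2) + f(-0.9) + f(0.2) + f(1.3) + f(2.4)].
Sum ≈ -0.802092.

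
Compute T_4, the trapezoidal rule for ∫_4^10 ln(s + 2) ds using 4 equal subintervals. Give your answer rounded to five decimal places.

Δs = (10 − 4)/4 = 1.5.
f(4) ≈ 1.79176, f(5.5) ≈ 2.01490, f(7) ≈ 2.19722, f(8.5) ≈ 2.35138, f(10) ≈ 2.48491.
T_4 = (Δs/2)·[f(s_0) + 2f(s_1) + 2f(s_2) + 2f(s_3) + f(s_4)].
Sum ≈ 13.05275.

13.05275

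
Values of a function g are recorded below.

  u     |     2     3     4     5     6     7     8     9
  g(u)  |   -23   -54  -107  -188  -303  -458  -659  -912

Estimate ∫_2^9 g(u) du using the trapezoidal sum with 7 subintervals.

-2236.5

Δu = 1.
T_7 = (1/2)·[(-23) + 2·(-54) + 2·(-107) + 2·(-188) + 2·(-303) + 2·(-458) + 2·(-659) + (-912)] = -2236.5.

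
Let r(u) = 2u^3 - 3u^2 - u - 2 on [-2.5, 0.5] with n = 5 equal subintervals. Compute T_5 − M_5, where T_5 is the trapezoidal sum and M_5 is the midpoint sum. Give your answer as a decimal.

T_5 = -39.87.
M_5 = -37.44.
T_5 − M_5 = -2.43.

-2.43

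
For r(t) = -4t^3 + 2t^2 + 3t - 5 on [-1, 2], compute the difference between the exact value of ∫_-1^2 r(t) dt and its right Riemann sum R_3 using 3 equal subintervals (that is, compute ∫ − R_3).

Exact integral: ∫_-1^2 r(t) dt = -19.5.
R_3 = -32.
Error = -19.5 − (-32) = 12.5.

12.5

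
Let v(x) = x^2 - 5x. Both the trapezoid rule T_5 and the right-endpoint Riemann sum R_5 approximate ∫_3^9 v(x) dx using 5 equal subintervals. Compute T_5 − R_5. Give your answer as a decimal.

T_5 = 55.44.
R_5 = 80.64.
T_5 − R_5 = -25.2.

-25.2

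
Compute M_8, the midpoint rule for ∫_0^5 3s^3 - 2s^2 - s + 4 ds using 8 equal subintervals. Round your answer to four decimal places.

389.5801

Δs = (5 − 0)/8 = 0.625.
Midpoints: 0.3125, 0.9375, 1.5625, 2.1875, 2.8125, 3.4375, 4.0625, 4.6875.
f(0.3125) = 14679/4096, f(0.9375) = 15469/4096, f(1.5625) = 36859/4096, f(2.1875) = 96849/4096, f(2.8125) = 213439/4096, f(3.4375) = 404629/4096, f(4.0625) = 688419/4096, f(4.6875) = 1082809/4096.
Sum = Δs · [f(0.3125) + f(0.9375) + f(1.5625) + ...].
Sum ≈ 389.5801.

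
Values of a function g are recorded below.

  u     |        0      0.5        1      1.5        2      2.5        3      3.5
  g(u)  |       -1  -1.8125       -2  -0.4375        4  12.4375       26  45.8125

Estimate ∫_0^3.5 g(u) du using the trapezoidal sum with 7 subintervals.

30.296875

Δu = 0.5.
T_7 = (0.5/2)·[(-1) + 2·(-1.8125) + 2·(-2) + 2·(-0.4375) + 2·4 + 2·12.4375 + 2·26 + 45.8125] = 30.296875.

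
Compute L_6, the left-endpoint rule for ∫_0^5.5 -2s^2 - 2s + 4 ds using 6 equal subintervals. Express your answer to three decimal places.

Δs = (5.5 − 0)/6 = 11/12.
Left endpoints: 0, 11/12, 11/6, 2.75, 11/3, 55/12.
f(0) = 4, f(11/12) = 35/72, f(11/6) = -115/18, f(2.75) = -16.625, f(11/3) = -272/9, f(55/12) = -3397/72.
Sum = Δs · [f(0) + f(11/12) + f(11/6) + ...].
Sum ≈ -87.936.

-87.936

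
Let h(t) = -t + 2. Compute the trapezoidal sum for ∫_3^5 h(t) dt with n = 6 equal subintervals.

Δt = (5 − 3)/6 = 1/3.
h(3) = -1, h(10/3) = -4/3, h(11/3) = -5/3, h(4) = -2, h(13/3) = -7/3, h(14/3) = -8/3, h(5) = -3.
T_6 = (Δt/2)·[h(t_0) + 2h(t_1) + ... + 2h(t_{5}) + h(t_6)].
Sum = -4.

-4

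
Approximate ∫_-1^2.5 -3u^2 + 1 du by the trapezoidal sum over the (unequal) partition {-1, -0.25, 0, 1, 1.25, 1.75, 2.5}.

Subinterval widths: 0.75, 0.25, 1, 0.25, 0.5, 0.75.
f(-1) = -2, f(-0.25) = 0.8125, f(0) = 1, f(1) = -2, f(1.25) = -3.6875, f(1.75) = -8.1875, f(2.5) = -17.75.
On each subinterval the trapezoid contributes (Δu_i/2)·[f(u_{i-1}) + f(u_i)].
Sum = -14.125.

-14.125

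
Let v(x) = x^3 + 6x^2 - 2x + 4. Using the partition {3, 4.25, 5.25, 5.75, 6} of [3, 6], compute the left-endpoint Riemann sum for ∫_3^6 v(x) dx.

526.42578125

Subinterval widths: 1.25, 1, 0.5, 0.25.
Left endpoints: 3, 4.25, 5.25, 5.75.
v(3) = 79, v(4.25) = 180.640625, v(5.25) = 303.578125, v(5.75) = 380.984375.
Sum = Σ Δx_i · v(x_i).
Sum = 526.42578125.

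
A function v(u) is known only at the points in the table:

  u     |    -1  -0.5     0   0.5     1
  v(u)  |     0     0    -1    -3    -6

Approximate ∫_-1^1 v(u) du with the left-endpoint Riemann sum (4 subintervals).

Δu = 0.5.
Sum = 0.5·[0 + 0 + (-1) + (-3)] = -2.

-2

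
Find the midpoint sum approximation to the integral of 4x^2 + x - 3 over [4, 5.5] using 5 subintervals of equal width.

Δx = (5.5 − 4)/5 = 0.3.
Midpoints: 4.15, 4.45, 4.75, 5.05, 5.35.
f(4.15) = 70.04, f(4.45) = 80.66, f(4.75) = 92, f(5.05) = 104.06, f(5.35) = 116.84.
Sum = Δx · [f(4.15) + f(4.45) + f(4.75) + f(5.05) + f(5.35)].
Sum = 139.08.

139.08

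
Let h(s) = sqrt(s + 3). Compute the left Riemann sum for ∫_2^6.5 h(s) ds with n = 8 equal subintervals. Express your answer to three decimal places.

Δs = (6.5 − 2)/8 = 0.5625.
Left endpoints: 2, 2.5625, 3.125, 3.6875, 4.25, 4.8125, 5.375, 5.9375.
h(2) ≈ 2.236, h(2.5625) ≈ 2.358, h(3.125) ≈ 2.475, h(3.6875) ≈ 2.586, h(4.25) ≈ 2.693, h(4.8125) ≈ 2.795, h(5.375) ≈ 2.894, h(5.9375) ≈ 2.990.
Sum = Δs · [h(2) + h(2.5625) + h(3.125) + ...].
Sum ≈ 11.827.

11.827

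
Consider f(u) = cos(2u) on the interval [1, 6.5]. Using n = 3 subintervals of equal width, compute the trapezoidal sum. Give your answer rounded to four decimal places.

0.1205

Δu = (6.5 − 1)/3 = 11/6.
f(1) ≈ -0.4161, f(17/6) ≈ 0.8159, f(14/3) ≈ -0.9958, f(6.5) ≈ 0.9074.
T_3 = (Δu/2)·[f(u_0) + 2f(u_1) + 2f(u_2) + f(u_3)].
Sum ≈ 0.1205.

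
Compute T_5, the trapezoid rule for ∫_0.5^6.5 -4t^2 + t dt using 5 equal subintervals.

-350.76

Δt = (6.5 − 0.5)/5 = 1.2.
f(0.5) = -0.5, f(1.7) = -9.86, f(2.9) = -30.74, f(4.1) = -63.14, f(5.3) = -107.06, f(6.5) = -162.5.
T_5 = (Δt/2)·[f(t_0) + 2f(t_1) + ... + 2f(t_{4}) + f(t_5)].
Sum = -350.76.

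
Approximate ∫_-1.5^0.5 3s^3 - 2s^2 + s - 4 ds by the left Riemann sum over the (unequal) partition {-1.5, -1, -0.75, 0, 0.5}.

-19.91796875

Subinterval widths: 0.5, 0.25, 0.75, 0.5.
Left endpoints: -1.5, -1, -0.75, 0.
f(-1.5) = -20.125, f(-1) = -10, f(-0.75) = -7.140625, f(0) = -4.
Sum = Σ Δs_i · f(s_i).
Sum = -19.91796875.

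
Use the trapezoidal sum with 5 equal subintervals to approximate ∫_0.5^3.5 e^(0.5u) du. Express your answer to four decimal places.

Δu = (3.5 − 0.5)/5 = 0.6.
f(0.5) ≈ 1.2840, f(1.1) ≈ 1.7333, f(1.7) ≈ 2.3396, f(2.3) ≈ 3.1582, f(2.9) ≈ 4.2631, f(3.5) ≈ 5.7546.
T_5 = (Δu/2)·[f(u_0) + 2f(u_1) + ... + 2f(u_{4}) + f(u_5)].
Sum ≈ 9.0081.

9.0081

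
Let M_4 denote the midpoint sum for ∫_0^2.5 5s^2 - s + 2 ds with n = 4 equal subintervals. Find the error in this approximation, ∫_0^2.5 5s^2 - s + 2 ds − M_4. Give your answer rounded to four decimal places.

Exact integral: ∫_0^2.5 f(s) ds ≈ 27.916667.
M_4 ≈ 27.509766.
Error ≈ 27.916667 − 27.509766 ≈ 0.4069.

0.4069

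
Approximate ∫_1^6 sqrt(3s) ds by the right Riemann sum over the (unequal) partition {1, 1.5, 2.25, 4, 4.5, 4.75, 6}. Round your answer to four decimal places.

Subinterval widths: 0.5, 0.75, 1.75, 0.5, 0.25, 1.25.
Right endpoints: 1.5, 2.25, 4, 4.5, 4.75, 6.
f(1.5) ≈ 2.1213, f(2.25) ≈ 2.5981, f(4) ≈ 3.4641, f(4.5) ≈ 3.6742, f(4.75) ≈ 3.7749, f(6) ≈ 4.2426.
Sum = Σ Δs_i · f(s_i).
Sum ≈ 17.1555.

17.1555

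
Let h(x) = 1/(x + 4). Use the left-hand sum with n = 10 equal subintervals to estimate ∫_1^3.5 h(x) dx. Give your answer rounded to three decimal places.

Δx = (3.5 − 1)/10 = 0.25.
Left endpoints: 1, 1.25, 1.5, 1.75, 2, 2.25, 2.5, 2.75, 3, 3.25.
h(1) = 0.2, h(1.25) = 4/21, h(1.5) = 2/11, h(1.75) = 4/23, h(2) = 1/6, h(2.25) = 0.16, h(2.5) = 2/13, h(2.75) = 4/27, h(3) = 1/7, h(3.25) = 4/29.
Sum = Δx · [h(1) + h(1.25) + h(1.5) + ...].
Sum ≈ 0.414.

0.414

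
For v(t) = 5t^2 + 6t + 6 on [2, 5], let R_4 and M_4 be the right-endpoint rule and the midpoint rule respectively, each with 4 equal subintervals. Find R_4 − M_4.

48.234375

R_4 = 323.53125.
M_4 = 275.296875.
R_4 − M_4 = 48.234375.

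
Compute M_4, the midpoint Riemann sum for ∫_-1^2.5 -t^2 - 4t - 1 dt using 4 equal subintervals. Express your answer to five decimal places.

-19.31836

Δt = (2.5 − (-1))/4 = 0.875.
Midpoints: -0.5625, 0.3125, 1.1875, 2.0625.
f(-0.5625) = 0.93359375, f(0.3125) = -2.34765625, f(1.1875) = -7.16015625, f(2.0625) = -13.50390625.
Sum = Δt · [f(-0.5625) + f(0.3125) + f(1.1875) + f(2.0625)].
Sum ≈ -19.31836.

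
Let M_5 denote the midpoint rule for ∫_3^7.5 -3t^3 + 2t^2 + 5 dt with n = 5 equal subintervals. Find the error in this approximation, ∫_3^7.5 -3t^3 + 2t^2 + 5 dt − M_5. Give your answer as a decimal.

Exact integral: ∫_3^7.5 f(t) dt = -2026.546875.
M_5 = -2012.8021875.
Error = -2026.546875 − (-2012.8021875) = -13.7446875.

-13.7446875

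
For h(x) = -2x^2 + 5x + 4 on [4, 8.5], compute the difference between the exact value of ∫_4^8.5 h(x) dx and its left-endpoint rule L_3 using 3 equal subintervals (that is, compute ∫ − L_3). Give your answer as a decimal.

Exact integral: ∫_4^8.5 h(x) dx = -208.125.
L_3 = -144.
Error = -208.125 − (-144) = -64.125.

-64.125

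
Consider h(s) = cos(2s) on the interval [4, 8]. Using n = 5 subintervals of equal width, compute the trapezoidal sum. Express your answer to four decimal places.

-0.4962

Δs = (8 − 4)/5 = 0.8.
h(4) ≈ -0.1455, h(4.8) ≈ -0.9847, h(5.6) ≈ 0.2030, h(6.4) ≈ 0.9728, h(7.2) ≈ -0.2598, h(8) ≈ -0.9577.
T_5 = (Δs/2)·[h(s_0) + 2h(s_1) + ... + 2h(s_{4}) + h(s_5)].
Sum ≈ -0.4962.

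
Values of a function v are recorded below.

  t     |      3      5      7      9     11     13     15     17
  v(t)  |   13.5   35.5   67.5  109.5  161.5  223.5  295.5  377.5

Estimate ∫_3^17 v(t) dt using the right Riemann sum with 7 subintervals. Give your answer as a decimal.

Δt = 2.
Sum = 2·[35.5 + 67.5 + 109.5 + 161.5 + 223.5 + 295.5 + 377.5] = 2541.

2541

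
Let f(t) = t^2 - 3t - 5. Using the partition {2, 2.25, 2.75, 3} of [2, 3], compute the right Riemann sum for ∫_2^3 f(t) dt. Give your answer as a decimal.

-5.765625

Subinterval widths: 0.25, 0.5, 0.25.
Right endpoints: 2.25, 2.75, 3.
f(2.25) = -6.6875, f(2.75) = -5.6875, f(3) = -5.
Sum = Σ Δt_i · f(t_i).
Sum = -5.765625.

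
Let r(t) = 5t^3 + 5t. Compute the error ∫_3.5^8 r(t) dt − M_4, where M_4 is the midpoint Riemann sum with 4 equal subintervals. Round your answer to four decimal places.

40.9351

Exact integral: ∫_3.5^8 r(t) dt = 5061.796875.
M_4 ≈ 5020.861816.
Error ≈ 5061.796875 − 5020.861816 ≈ 40.9351.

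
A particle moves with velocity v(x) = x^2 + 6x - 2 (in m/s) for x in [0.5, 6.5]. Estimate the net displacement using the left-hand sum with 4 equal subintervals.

149.25

Δx = (6.5 − 0.5)/4 = 1.5.
Left endpoints: 0.5, 2, 3.5, 5.
v(0.5) = 1.25, v(2) = 14, v(3.5) = 31.25, v(5) = 53.
Sum = Δx · [v(0.5) + v(2) + v(3.5) + v(5)].
Sum = 149.25.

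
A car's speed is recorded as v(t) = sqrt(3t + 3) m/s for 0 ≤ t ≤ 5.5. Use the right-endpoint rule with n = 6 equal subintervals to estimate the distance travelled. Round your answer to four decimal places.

19.1746

Δt = (5.5 − 0)/6 = 11/12.
Right endpoints: 11/12, 11/6, 2.75, 11/3, 55/12, 5.5.
v(11/12) ≈ 2.3979, v(11/6) ≈ 2.9155, v(2.75) ≈ 3.3541, v(11/3) ≈ 3.7417, v(55/12) ≈ 4.0927, v(5.5) ≈ 4.4159.
Sum = Δt · [v(11/12) + v(11/6) + v(2.75) + ...].
Sum ≈ 19.1746.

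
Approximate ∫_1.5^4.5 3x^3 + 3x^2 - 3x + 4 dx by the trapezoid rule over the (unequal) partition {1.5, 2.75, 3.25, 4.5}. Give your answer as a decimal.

Subinterval widths: 1.25, 0.5, 1.25.
f(1.5) = 16.375, f(2.75) = 80.828125, f(3.25) = 128.921875, f(4.5) = 324.625.
On each subinterval the trapezoid contributes (Δx_i/2)·[f(x_{i-1}) + f(x_i)].
Sum = 396.65625.

396.65625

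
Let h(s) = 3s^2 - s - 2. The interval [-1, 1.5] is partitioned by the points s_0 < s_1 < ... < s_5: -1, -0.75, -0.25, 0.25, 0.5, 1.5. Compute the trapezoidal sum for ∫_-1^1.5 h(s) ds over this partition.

Subinterval widths: 0.25, 0.5, 0.5, 0.25, 1.
h(-1) = 2, h(-0.75) = 0.4375, h(-0.25) = -1.5625, h(0.25) = -2.0625, h(0.5) = -1.75, h(1.5) = 3.25.
On each subinterval the trapezoid contributes (Δs_i/2)·[h(s_{i-1}) + h(s_i)].
Sum = -0.609375.

-0.609375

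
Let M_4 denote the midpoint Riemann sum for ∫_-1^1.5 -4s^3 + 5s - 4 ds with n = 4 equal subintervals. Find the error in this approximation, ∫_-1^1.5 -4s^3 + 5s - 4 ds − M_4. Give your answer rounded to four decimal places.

-0.2441

Exact integral: ∫_-1^1.5 f(s) ds = -10.9375.
M_4 ≈ -10.693359.
Error ≈ -10.9375 − (-10.693359) ≈ -0.2441.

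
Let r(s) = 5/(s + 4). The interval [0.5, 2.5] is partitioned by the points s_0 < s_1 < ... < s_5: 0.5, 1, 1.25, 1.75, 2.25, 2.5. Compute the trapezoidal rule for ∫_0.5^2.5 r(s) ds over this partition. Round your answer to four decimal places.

Subinterval widths: 0.5, 0.25, 0.5, 0.5, 0.25.
r(0.5) = 10/9, r(1) = 1, r(1.25) = 20/21, r(1.75) = 20/23, r(2.25) = 0.8, r(2.5) = 10/13.
On each subinterval the trapezoid contributes (Δs_i/2)·[r(s_{i-1}) + r(s_i)].
Sum ≈ 1.8409.

1.8409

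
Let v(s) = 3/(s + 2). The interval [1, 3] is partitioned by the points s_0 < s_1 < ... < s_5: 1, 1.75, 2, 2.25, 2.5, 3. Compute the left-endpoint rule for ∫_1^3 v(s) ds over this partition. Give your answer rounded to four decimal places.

Subinterval widths: 0.75, 0.25, 0.25, 0.25, 0.5.
Left endpoints: 1, 1.75, 2, 2.25, 2.5.
v(1) = 1, v(1.75) = 0.8, v(2) = 0.75, v(2.25) = 12/17, v(2.5) = 2/3.
Sum = Σ Δs_i · v(s_i).
Sum ≈ 1.6473.

1.6473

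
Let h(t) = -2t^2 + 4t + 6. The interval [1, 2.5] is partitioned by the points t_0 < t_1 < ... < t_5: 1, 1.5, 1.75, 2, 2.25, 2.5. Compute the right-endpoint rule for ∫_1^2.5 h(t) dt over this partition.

9.0625

Subinterval widths: 0.5, 0.25, 0.25, 0.25, 0.25.
Right endpoints: 1.5, 1.75, 2, 2.25, 2.5.
h(1.5) = 7.5, h(1.75) = 6.875, h(2) = 6, h(2.25) = 4.875, h(2.5) = 3.5.
Sum = Σ Δt_i · h(t_i).
Sum = 9.0625.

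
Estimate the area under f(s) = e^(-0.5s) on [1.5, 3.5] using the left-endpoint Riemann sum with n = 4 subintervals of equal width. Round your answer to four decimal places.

Δs = (3.5 − 1.5)/4 = 0.5.
Left endpoints: 1.5, 2, 2.5, 3.
f(1.5) ≈ 0.4724, f(2) ≈ 0.3679, f(2.5) ≈ 0.2865, f(3) ≈ 0.2231.
Sum = Δs · [f(1.5) + f(2) + f(2.5) + f(3)].
Sum ≈ 0.6749.

0.6749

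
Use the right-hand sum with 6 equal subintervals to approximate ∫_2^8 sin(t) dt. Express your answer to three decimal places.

Δt = (8 − 2)/6 = 1.
Right endpoints: 3, 4, 5, 6, 7, 8.
f(3) ≈ 0.141, f(4) ≈ -0.757, f(5) ≈ -0.959, f(6) ≈ -0.279, f(7) ≈ 0.657, f(8) ≈ 0.989.
Sum = Δt · [f(3) + f(4) + f(5) + ...].
Sum ≈ -0.208.

-0.208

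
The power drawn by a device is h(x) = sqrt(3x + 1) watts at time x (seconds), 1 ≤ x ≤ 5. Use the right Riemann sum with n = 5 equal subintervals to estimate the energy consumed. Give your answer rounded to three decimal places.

Δx = (5 − 1)/5 = 0.8.
Right endpoints: 1.8, 2.6, 3.4, 4.2, 5.
h(1.8) ≈ 2.530, h(2.6) ≈ 2.966, h(3.4) ≈ 3.347, h(4.2) ≈ 3.688, h(5) ≈ 4.000.
Sum = Δx · [h(1.8) + h(2.6) + h(3.4) + h(4.2) + h(5)].
Sum ≈ 13.225.

13.225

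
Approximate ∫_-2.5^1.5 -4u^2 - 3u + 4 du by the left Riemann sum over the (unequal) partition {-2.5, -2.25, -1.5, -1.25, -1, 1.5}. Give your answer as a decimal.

-2.75

Subinterval widths: 0.25, 0.75, 0.25, 0.25, 2.5.
Left endpoints: -2.5, -2.25, -1.5, -1.25, -1.
f(-2.5) = -13.5, f(-2.25) = -9.5, f(-1.5) = -0.5, f(-1.25) = 1.5, f(-1) = 3.
Sum = Σ Δu_i · f(u_i).
Sum = -2.75.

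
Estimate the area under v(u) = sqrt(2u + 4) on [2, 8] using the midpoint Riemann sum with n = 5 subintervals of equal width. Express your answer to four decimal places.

Δu = (8 − 2)/5 = 1.2.
Midpoints: 2.6, 3.8, 5, 6.2, 7.4.
v(2.6) ≈ 3.0332, v(3.8) ≈ 3.4059, v(5) ≈ 3.7417, v(6.2) ≈ 4.0497, v(7.4) ≈ 4.3359.
Sum = Δu · [v(2.6) + v(3.8) + v(5) + v(6.2) + v(7.4)].
Sum ≈ 22.2795.

22.2795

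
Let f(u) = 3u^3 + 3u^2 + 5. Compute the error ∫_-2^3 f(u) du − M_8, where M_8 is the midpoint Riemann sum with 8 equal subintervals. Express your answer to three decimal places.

1.221

Exact integral: ∫_-2^3 f(u) du = 108.75.
M_8 ≈ 107.52930.
Error ≈ 108.75 − 107.52930 ≈ 1.221.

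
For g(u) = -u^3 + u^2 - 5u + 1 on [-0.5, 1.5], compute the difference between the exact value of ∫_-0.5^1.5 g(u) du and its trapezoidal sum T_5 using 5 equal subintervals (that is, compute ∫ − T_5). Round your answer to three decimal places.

0.027

Exact integral: ∫_-0.5^1.5 g(u) du ≈ -3.08333.
T_5 = -3.11.
Error ≈ -3.08333 − (-3.11) ≈ 0.027.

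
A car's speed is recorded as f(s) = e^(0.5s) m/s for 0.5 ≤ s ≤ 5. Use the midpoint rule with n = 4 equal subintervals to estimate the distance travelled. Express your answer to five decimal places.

Δs = (5 − 0.5)/4 = 1.125.
Midpoints: 1.0625, 2.1875, 3.3125, 4.4375.
f(1.0625) ≈ 1.70106, f(2.1875) ≈ 2.98545, f(3.3125) ≈ 5.23963, f(4.4375) ≈ 9.19583.
Sum = Δs · [f(1.0625) + f(2.1875) + f(3.3125) + f(4.4375)].
Sum ≈ 21.51221.

21.51221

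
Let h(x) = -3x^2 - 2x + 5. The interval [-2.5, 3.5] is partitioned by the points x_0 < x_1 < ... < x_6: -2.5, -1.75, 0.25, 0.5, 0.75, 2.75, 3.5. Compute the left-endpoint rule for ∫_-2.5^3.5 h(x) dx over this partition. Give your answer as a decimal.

Subinterval widths: 0.75, 2, 0.25, 0.25, 2, 0.75.
Left endpoints: -2.5, -1.75, 0.25, 0.5, 0.75, 2.75.
h(-2.5) = -8.75, h(-1.75) = -0.6875, h(0.25) = 4.3125, h(0.5) = 3.25, h(0.75) = 1.8125, h(2.75) = -23.1875.
Sum = Σ Δx_i · h(x_i).
Sum = -19.8125.

-19.8125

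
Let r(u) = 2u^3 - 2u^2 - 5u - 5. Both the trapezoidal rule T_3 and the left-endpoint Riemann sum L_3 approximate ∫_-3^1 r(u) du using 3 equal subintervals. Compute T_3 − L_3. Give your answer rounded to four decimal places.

T_3 ≈ -68.148148.
L_3 ≈ -102.814815.
T_3 − L_3 ≈ 34.6667.

34.6667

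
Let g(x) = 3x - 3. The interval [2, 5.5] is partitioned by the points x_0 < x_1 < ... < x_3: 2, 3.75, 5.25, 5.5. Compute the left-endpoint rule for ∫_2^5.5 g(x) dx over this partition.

20.8125

Subinterval widths: 1.75, 1.5, 0.25.
Left endpoints: 2, 3.75, 5.25.
g(2) = 3, g(3.75) = 8.25, g(5.25) = 12.75.
Sum = Σ Δx_i · g(x_i).
Sum = 20.8125.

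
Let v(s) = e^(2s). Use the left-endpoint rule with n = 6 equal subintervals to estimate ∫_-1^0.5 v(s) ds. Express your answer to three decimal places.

Δs = (0.5 − (-1))/6 = 0.25.
Left endpoints: -1, -0.75, -0.5, -0.25, 0, 0.25.
v(-1) ≈ 0.135, v(-0.75) ≈ 0.223, v(-0.5) ≈ 0.368, v(-0.25) ≈ 0.607, v(0) ≈ 1.000, v(0.25) ≈ 1.649.
Sum = Δs · [v(-1) + v(-0.75) + v(-0.5) + ...].
Sum ≈ 0.995.

0.995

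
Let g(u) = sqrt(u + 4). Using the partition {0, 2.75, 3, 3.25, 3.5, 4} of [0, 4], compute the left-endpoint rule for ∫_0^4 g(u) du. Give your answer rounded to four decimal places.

8.8534

Subinterval widths: 2.75, 0.25, 0.25, 0.25, 0.5.
Left endpoints: 0, 2.75, 3, 3.25, 3.5.
g(0) ≈ 2.0000, g(2.75) ≈ 2.5981, g(3) ≈ 2.6458, g(3.25) ≈ 2.6926, g(3.5) ≈ 2.7386.
Sum = Σ Δu_i · g(u_i).
Sum ≈ 8.8534.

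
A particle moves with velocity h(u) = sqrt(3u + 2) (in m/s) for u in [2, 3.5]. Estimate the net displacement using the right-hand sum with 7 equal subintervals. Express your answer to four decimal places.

Δu = (3.5 − 2)/7 = 3/14.
Right endpoints: 31/14, 17/7, 37/14, 20/7, 43/14, 23/7, 3.5.
h(31/14) ≈ 2.9399, h(17/7) ≈ 3.0472, h(37/14) ≈ 3.1510, h(20/7) ≈ 3.2514, h(43/14) ≈ 3.3488, h(23/7) ≈ 3.4434, h(3.5) ≈ 3.5355.
Sum = Δu · [h(31/14) + h(17/7) + h(37/14) + ...].
Sum ≈ 4.8680.

4.8680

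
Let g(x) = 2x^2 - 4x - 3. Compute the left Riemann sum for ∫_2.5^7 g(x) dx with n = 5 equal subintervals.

Δx = (7 − 2.5)/5 = 0.9.
Left endpoints: 2.5, 3.4, 4.3, 5.2, 6.1.
g(2.5) = -0.5, g(3.4) = 6.52, g(4.3) = 16.78, g(5.2) = 30.28, g(6.1) = 47.02.
Sum = Δx · [g(2.5) + g(3.4) + g(4.3) + g(5.2) + g(6.1)].
Sum = 90.09.

90.09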